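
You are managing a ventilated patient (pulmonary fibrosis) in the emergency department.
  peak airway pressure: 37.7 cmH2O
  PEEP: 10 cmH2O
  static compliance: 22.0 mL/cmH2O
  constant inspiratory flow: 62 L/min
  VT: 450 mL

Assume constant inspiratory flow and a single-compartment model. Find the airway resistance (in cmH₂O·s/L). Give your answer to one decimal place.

Flow: 62 L/min ÷ 60 = 1.0333 L/s.
Equation of motion (constant flow): PIP = Vt/C + R·V̇ + PEEP.
R·V̇ = PIP − Vt/C − PEEP = 37.7 − 450/22.0 − 10 = 37.7 − 20.455 − 10 = 7.245 cmH2O.
R = 7.245 / 1.0333 = 7.012 cmH2O·s/L.

7.0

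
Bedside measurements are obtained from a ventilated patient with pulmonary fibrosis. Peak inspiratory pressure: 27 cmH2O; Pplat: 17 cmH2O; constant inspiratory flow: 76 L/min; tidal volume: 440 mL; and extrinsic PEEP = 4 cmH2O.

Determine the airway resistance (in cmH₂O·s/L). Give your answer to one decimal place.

7.9

Flow: 76 L/min ÷ 60 = 1.2667 L/s.
Raw = (PIP − Pplat) / flow = (27 − 17) / 1.2667 = 10.0 / 1.2667 = 7.895 cmH2O·s/L.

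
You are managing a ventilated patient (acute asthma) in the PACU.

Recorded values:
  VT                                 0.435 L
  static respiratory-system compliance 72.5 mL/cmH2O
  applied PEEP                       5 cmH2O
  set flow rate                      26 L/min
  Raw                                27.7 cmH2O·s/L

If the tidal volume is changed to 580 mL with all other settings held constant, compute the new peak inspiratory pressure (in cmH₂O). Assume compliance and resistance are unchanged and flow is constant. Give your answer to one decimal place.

Flow: 26 L/min ÷ 60 = 0.4333 L/s.
PIP = Vt/C + R·V̇ + PEEP (constant-flow equation of motion).
Only the elastic term changes: ΔPIP = ΔVt / C = (580 − 435) / 72.5 = 2.0 cmH2O.
Original PIP = 435/72.5 + 27.7×0.4333 + 5 = 23.002 cmH2O; new PIP = 23.002 + (2.0) = 25.002 cmH2O.

25.0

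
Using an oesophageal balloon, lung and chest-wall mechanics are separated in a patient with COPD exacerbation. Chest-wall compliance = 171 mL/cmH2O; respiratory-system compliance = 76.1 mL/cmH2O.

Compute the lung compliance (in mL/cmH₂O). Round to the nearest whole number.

1/CL = 1/Crs − 1/Ccw.
1/CL = 1/76.1 − 1/171 = 0.007293.
CL = 137.12 mL/cmH2O.

137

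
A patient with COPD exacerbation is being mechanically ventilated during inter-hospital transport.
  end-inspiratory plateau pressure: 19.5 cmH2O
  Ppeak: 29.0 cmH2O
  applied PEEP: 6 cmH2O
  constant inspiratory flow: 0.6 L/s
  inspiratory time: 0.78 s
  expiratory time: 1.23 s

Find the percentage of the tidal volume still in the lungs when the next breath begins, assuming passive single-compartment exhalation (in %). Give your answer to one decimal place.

Vt = flow × Ti = 0.6 L/s × 0.78 s × 1000 mL/L = 468.0 mL.
R = (PIP − Pplat)/V̇ = (29.0 − 19.5) / 0.6 = 9.5/0.6 = 15.833 cmH2O·s/L.
C = Vt/(Pplat − PEEP) = 468.0 / (19.5 − 6) = 468.0/13.5 = 34.667 mL/cmH2O.
τ = R × C = 15.833 × 0.03467 L/cmH2O = 0.5489 s.
Fraction remaining at end-expiration = e^(−Te/τ) = e^(−1.23/0.5489) = 0.1064 → 10.64%.

10.6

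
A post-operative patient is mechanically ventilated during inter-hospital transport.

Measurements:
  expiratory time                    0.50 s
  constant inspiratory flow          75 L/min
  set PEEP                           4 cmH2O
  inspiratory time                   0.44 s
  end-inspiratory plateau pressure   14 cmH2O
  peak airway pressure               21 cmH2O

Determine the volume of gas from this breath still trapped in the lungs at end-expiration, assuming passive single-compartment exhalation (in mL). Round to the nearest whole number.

Flow: 75 L/min ÷ 60 = 1.25 L/s.
Vt = flow × Ti = 1.25 L/s × 0.44 s × 1000 mL/L = 550.0 mL.
R = (PIP − Pplat)/V̇ = (21 − 14) / 1.25 = 7.0/1.25 = 5.6 cmH2O·s/L.
C = Vt/(Pplat − PEEP) = 550.0 / (14 − 4) = 550.0/10.0 = 55.0 mL/cmH2O.
τ = R × C = 5.6 × 0.055 L/cmH2O = 0.308 s.
Fraction remaining = e^(−Te/τ) = e^(−0.50/0.308) = 0.1972.
Trapped volume = 550.0 × 0.1972 = 108.46 mL.

108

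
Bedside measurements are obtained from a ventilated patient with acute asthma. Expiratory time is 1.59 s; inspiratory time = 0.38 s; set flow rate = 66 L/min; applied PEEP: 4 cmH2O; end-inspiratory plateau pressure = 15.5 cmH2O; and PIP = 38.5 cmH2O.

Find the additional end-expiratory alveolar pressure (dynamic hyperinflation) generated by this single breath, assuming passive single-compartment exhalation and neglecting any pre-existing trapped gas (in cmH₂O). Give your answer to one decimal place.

Flow: 66 L/min ÷ 60 = 1.1 L/s.
Vt = flow × Ti = 1.1 L/s × 0.38 s × 1000 mL/L = 418.0 mL.
R = (PIP − Pplat)/V̇ = (38.5 − 15.5) / 1.1 = 23.0/1.1 = 20.909 cmH2O·s/L.
C = Vt/(Pplat − PEEP) = 418.0 / (15.5 − 4) = 418.0/11.5 = 36.348 mL/cmH2O.
τ = R × C = 20.909 × 0.03635 L/cmH2O = 0.76 s.
Fraction remaining = e^(−Te/τ) = e^(−1.59/0.76) = 0.1234; trapped volume = 418.0 × 0.1234 = 51.581 mL.
Additional alveolar pressure from trapping ≈ V_trapped / C = 51.581 / 36.348 = 1.419 cmH2O.

1.4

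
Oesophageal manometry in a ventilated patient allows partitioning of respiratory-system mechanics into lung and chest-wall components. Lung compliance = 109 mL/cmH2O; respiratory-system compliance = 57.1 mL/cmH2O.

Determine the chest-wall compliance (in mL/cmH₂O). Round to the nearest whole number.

1/Ccw = 1/Crs − 1/CL.
1/Ccw = 1/57.1 − 1/109 = 0.008339.
Ccw = 119.92 mL/cmH2O.

120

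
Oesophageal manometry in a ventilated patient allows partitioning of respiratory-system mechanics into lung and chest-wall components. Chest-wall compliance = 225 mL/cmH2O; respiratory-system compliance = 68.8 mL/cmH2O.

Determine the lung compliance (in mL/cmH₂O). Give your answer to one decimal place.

1/CL = 1/Crs − 1/Ccw.
1/CL = 1/68.8 − 1/225 = 0.01009.
CL = 99.108 mL/cmH2O.

99.1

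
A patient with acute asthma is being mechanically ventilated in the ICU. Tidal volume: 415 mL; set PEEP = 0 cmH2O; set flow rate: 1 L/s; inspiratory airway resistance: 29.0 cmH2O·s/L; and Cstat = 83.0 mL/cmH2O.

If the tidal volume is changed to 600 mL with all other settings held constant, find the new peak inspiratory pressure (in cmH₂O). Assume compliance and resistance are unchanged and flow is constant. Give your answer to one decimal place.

36.2

PIP = Vt/C + R·V̇ + PEEP (constant-flow equation of motion).
Only the elastic term changes: ΔPIP = ΔVt / C = (600 − 415) / 83.0 = 2.229 cmH2O.
Original PIP = 415/83.0 + 29.0×1 + 0 = 34.0 cmH2O; new PIP = 34.0 + (2.229) = 36.229 cmH2O.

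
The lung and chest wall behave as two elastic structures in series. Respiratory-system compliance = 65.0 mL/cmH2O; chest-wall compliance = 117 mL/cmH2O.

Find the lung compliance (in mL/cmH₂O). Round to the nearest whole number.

146

1/CL = 1/Crs − 1/Ccw.
1/CL = 1/65.0 − 1/117 = 0.006838.
CL = 146.24 mL/cmH2O.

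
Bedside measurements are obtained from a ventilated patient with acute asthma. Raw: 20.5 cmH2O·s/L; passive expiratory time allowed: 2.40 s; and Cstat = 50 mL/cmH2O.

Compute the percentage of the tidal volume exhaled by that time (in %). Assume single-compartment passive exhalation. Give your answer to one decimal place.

90.4

τ = R × C = 20.5 × 50 mL/cmH2O = 20.5 × 0.050 L/cmH2O = 1.025 s.
Passive exhalation: V(t)/V₀ = e^(−t/τ) = e^(−2.40/1.025) = 0.09619.
Fraction exhaled = 1 − 0.09619 = 0.9038 → 90.38%.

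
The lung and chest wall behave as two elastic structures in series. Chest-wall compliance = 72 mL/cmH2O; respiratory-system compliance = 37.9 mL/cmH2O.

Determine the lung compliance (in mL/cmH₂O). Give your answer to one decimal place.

1/CL = 1/Crs − 1/Ccw.
1/CL = 1/37.9 − 1/72 = 0.0125.
CL = 80.0 mL/cmH2O.

80.0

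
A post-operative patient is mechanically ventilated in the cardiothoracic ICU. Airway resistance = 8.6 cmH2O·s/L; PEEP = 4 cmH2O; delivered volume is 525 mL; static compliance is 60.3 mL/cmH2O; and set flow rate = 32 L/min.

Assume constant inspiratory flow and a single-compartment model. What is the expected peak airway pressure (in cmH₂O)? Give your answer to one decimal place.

Flow: 32 L/min ÷ 60 = 0.5333 L/s.
Equation of motion (constant flow): PIP = Vt/C + R·V̇ + PEEP.
PIP = 525/60.3 + 8.6×0.5333 + 4 = 8.706 + 4.586 + 4 = 17.292 cmH2O.

17.3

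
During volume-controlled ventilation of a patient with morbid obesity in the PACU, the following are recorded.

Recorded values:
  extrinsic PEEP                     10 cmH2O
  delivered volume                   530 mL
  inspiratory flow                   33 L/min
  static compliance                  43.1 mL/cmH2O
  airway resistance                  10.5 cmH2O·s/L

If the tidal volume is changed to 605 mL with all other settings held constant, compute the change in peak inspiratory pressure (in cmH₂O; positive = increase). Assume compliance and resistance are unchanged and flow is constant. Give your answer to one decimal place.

PIP = Vt/C + R·V̇ + PEEP (constant-flow equation of motion).
Only the elastic term changes: ΔPIP = ΔVt / C = (605 − 530) / 43.1 = 1.74 cmH2O.

1.7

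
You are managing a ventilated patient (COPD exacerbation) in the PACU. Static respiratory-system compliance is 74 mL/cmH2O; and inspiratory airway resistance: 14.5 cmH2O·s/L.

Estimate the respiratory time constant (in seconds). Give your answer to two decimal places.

1.07

τ = R × C = 14.5 × 74 mL/cmH2O = 14.5 × 0.074 L/cmH2O = 1.073 s.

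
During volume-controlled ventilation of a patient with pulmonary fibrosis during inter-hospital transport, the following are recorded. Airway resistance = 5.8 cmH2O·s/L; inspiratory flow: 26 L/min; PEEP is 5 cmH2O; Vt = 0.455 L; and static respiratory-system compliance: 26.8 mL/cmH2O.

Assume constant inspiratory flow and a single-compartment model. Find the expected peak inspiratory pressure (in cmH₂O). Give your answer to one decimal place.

Flow: 26 L/min ÷ 60 = 0.4333 L/s.
Equation of motion (constant flow): PIP = Vt/C + R·V̇ + PEEP.
PIP = 455/26.8 + 5.8×0.4333 + 5 = 16.978 + 2.513 + 5 = 24.491 cmH2O.

24.5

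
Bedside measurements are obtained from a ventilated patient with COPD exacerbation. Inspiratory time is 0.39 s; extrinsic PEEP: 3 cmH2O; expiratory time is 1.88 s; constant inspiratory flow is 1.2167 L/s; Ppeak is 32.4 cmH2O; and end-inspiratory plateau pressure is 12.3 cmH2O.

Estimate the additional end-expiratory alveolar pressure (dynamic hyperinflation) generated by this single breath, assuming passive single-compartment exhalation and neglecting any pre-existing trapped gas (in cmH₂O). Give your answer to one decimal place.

1.0

Vt = flow × Ti = 1.2167 L/s × 0.39 s × 1000 mL/L = 474.51 mL.
R = (PIP − Pplat)/V̇ = (32.4 − 12.3) / 1.2167 = 20.1/1.2167 = 16.52 cmH2O·s/L.
C = Vt/(Pplat − PEEP) = 474.51 / (12.3 − 3) = 474.51/9.3 = 51.023 mL/cmH2O.
τ = R × C = 16.52 × 0.05102 L/cmH2O = 0.8429 s.
Fraction remaining = e^(−Te/τ) = e^(−1.88/0.8429) = 0.1075; trapped volume = 474.51 × 0.1075 = 51.01 mL.
Additional alveolar pressure from trapping ≈ V_trapped / C = 51.01 / 51.023 = 0.9997 cmH2O.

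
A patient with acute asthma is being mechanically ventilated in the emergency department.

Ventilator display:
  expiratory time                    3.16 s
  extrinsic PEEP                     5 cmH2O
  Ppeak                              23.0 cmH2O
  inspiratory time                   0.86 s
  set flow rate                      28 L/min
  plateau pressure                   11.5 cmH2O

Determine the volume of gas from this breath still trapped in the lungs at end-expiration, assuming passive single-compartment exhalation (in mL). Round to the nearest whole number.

50

Flow: 28 L/min ÷ 60 = 0.4667 L/s.
Vt = flow × Ti = 0.4667 L/s × 0.86 s × 1000 mL/L = 401.36 mL.
R = (PIP − Pplat)/V̇ = (23.0 − 11.5) / 0.4667 = 11.5/0.4667 = 24.641 cmH2O·s/L.
C = Vt/(Pplat − PEEP) = 401.36 / (11.5 − 5) = 401.36/6.5 = 61.748 mL/cmH2O.
τ = R × C = 24.641 × 0.06175 L/cmH2O = 1.522 s.
Fraction remaining = e^(−Te/τ) = e^(−3.16/1.522) = 0.1254.
Trapped volume = 401.36 × 0.1254 = 50.331 mL.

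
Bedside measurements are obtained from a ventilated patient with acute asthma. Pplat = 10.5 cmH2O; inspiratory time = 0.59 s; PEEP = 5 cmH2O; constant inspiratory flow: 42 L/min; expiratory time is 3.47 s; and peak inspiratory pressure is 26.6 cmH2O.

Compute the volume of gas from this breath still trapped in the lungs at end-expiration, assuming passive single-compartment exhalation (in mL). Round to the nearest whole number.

55

Flow: 42 L/min ÷ 60 = 0.7 L/s.
Vt = flow × Ti = 0.7 L/s × 0.59 s × 1000 mL/L = 413.0 mL.
R = (PIP − Pplat)/V̇ = (26.6 − 10.5) / 0.7 = 16.1/0.7 = 23.0 cmH2O·s/L.
C = Vt/(Pplat − PEEP) = 413.0 / (10.5 − 5) = 413.0/5.5 = 75.091 mL/cmH2O.
τ = R × C = 23.0 × 0.07509 L/cmH2O = 1.727 s.
Fraction remaining = e^(−Te/τ) = e^(−3.47/1.727) = 0.1341.
Trapped volume = 413.0 × 0.1341 = 55.383 mL.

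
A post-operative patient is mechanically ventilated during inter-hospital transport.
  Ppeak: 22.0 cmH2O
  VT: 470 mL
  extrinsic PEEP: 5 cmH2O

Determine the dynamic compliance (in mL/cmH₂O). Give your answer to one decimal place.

Dynamic compliance = Vt / (PIP − PEEP) = 470 / (22.0 − 5) = 470 / 17.0 = 27.647 mL/cmH2O.

27.6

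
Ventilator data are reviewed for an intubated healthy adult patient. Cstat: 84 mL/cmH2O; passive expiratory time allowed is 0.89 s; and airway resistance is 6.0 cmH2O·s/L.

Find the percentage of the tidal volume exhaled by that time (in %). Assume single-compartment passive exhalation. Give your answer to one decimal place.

τ = R × C = 6.0 × 84 mL/cmH2O = 6.0 × 0.084 L/cmH2O = 0.504 s.
Passive exhalation: V(t)/V₀ = e^(−t/τ) = e^(−0.89/0.504) = 0.171.
Fraction exhaled = 1 − 0.171 = 0.829 → 82.9%.

82.9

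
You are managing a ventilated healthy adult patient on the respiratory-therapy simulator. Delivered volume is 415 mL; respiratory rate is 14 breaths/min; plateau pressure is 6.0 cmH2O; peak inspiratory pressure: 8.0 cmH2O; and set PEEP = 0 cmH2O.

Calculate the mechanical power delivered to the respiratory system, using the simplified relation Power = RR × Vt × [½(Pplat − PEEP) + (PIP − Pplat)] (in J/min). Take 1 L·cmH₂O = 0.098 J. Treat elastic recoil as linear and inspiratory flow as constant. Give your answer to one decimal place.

2.8

Per-breath work = Vt × [½(Pplat−PEEP) + (PIP−Pplat)] = 0.415 × [0.5×6.0 + 2.0] = 0.415 × 5.0 = 2.075 L·cmH2O.
Power = 14 × 2.075 = 29.05 L·cmH2O/min.
× 0.098 J/(L·cmH2O) → 2.847 J/min.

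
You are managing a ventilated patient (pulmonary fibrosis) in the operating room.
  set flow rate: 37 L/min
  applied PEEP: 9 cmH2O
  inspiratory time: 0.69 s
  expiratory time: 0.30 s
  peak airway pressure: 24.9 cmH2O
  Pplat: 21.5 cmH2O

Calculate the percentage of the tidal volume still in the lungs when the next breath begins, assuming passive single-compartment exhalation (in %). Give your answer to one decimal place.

Flow: 37 L/min ÷ 60 = 0.6167 L/s.
Vt = flow × Ti = 0.6167 L/s × 0.69 s × 1000 mL/L = 425.52 mL.
R = (PIP − Pplat)/V̇ = (24.9 − 21.5) / 0.6167 = 3.4/0.6167 = 5.513 cmH2O·s/L.
C = Vt/(Pplat − PEEP) = 425.52 / (21.5 − 9) = 425.52/12.5 = 34.042 mL/cmH2O.
τ = R × C = 5.513 × 0.03404 L/cmH2O = 0.1877 s.
Fraction remaining at end-expiration = e^(−Te/τ) = e^(−0.30/0.1877) = 0.2022 → 20.22%.

20.2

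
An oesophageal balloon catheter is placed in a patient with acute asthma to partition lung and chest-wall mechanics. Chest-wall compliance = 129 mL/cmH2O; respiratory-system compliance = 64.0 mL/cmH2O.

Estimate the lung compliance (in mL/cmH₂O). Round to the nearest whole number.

127

1/CL = 1/Crs − 1/Ccw.
1/CL = 1/64.0 − 1/129 = 0.007873.
CL = 127.02 mL/cmH2O.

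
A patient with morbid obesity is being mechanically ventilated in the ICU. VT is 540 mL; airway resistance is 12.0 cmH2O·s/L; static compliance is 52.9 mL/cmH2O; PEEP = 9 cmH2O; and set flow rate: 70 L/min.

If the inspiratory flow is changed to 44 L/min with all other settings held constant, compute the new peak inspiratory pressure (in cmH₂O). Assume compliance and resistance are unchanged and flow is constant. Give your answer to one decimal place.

Flow: 70 L/min ÷ 60 = 1.1667 L/s.
New flow: 44 L/min ÷ 60 = 0.7333 L/s.
PIP = Vt/C + R·V̇ + PEEP (constant-flow equation of motion).
Only the resistive term changes: ΔPIP = R × ΔV̇ = 12.0 × (0.7333 − 1.1667) = 12.0 × -0.4334 = -5.201 cmH2O.
Original PIP = 540/52.9 + 12.0×1.1667 + 9 = 33.208 cmH2O; new PIP = 33.208 + (-5.201) = 28.007 cmH2O.

28.0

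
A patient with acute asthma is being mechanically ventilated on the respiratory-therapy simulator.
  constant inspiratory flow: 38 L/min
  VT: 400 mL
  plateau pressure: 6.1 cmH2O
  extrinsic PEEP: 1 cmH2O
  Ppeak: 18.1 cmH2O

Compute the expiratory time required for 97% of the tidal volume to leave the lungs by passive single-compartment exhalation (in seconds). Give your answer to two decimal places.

5.21

Flow: 38 L/min ÷ 60 = 0.6333 L/s.
R = (PIP − Pplat)/V̇ = (18.1 − 6.1) / 0.6333 = 12.0/0.6333 = 18.948 cmH2O·s/L.
C = Vt/(Pplat − PEEP) = 400.0 / (6.1 − 1) = 400.0/5.1 = 78.431 mL/cmH2O.
τ = R × C = 18.948 × 0.07843 L/cmH2O = 1.486 s.
t = −τ·ln(1 − 0.97) = −1.486·ln(0.03) = 5.211 s.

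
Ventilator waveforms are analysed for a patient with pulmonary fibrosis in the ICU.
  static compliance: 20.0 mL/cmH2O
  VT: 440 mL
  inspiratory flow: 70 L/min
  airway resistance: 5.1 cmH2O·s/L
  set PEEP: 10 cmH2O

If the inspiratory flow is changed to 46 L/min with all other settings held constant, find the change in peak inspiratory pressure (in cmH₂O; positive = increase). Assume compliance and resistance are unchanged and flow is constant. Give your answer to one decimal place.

Flow: 70 L/min ÷ 60 = 1.1667 L/s.
New flow: 46 L/min ÷ 60 = 0.7667 L/s.
PIP = Vt/C + R·V̇ + PEEP (constant-flow equation of motion).
Only the resistive term changes: ΔPIP = R × ΔV̇ = 5.1 × (0.7667 − 1.1667) = 5.1 × -0.4 = -2.04 cmH2O.

-2.0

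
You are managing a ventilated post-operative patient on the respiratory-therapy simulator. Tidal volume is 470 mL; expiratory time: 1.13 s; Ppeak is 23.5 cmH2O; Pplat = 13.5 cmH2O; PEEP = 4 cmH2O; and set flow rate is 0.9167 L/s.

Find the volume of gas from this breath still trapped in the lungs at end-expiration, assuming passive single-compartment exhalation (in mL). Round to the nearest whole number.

58

R = (PIP − Pplat)/V̇ = (23.5 − 13.5) / 0.9167 = 10.0/0.9167 = 10.909 cmH2O·s/L.
C = Vt/(Pplat − PEEP) = 470.0 / (13.5 − 4) = 470.0/9.5 = 49.474 mL/cmH2O.
τ = R × C = 10.909 × 0.04947 L/cmH2O = 0.5397 s.
Fraction remaining = e^(−Te/τ) = e^(−1.13/0.5397) = 0.1232.
Trapped volume = 470.0 × 0.1232 = 57.904 mL.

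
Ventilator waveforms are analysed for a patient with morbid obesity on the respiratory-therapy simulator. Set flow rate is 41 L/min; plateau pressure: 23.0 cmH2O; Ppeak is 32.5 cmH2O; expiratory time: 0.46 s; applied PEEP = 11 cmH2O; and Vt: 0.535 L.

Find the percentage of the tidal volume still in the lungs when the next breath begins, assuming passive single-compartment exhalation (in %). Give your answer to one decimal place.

Flow: 41 L/min ÷ 60 = 0.6833 L/s.
R = (PIP − Pplat)/V̇ = (32.5 − 23.0) / 0.6833 = 9.5/0.6833 = 13.903 cmH2O·s/L.
C = Vt/(Pplat − PEEP) = 535.0 / (23.0 − 11) = 535.0/12.0 = 44.583 mL/cmH2O.
τ = R × C = 13.903 × 0.04458 L/cmH2O = 0.6198 s.
Fraction remaining at end-expiration = e^(−Te/τ) = e^(−0.46/0.6198) = 0.4761 → 47.61%.

47.6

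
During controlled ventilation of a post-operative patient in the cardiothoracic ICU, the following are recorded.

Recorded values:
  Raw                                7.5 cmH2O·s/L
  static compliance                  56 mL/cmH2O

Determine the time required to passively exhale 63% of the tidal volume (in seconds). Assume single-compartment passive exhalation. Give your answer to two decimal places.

0.42

τ = R × C = 7.5 × 56 mL/cmH2O = 7.5 × 0.056 L/cmH2O = 0.42 s.
Exhaled fraction f = 1 − e^(−t/τ) → t = −τ·ln(1 − f) = −0.42·ln(0.37) = 0.4176 s.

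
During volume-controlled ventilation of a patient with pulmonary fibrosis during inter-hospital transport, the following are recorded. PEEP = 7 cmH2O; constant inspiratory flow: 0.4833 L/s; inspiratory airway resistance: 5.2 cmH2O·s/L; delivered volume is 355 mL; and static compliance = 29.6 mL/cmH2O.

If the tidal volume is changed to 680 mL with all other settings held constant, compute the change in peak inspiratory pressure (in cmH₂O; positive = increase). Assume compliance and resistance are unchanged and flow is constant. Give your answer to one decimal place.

PIP = Vt/C + R·V̇ + PEEP (constant-flow equation of motion).
Only the elastic term changes: ΔPIP = ΔVt / C = (680 − 355) / 29.6 = 10.98 cmH2O.

11.0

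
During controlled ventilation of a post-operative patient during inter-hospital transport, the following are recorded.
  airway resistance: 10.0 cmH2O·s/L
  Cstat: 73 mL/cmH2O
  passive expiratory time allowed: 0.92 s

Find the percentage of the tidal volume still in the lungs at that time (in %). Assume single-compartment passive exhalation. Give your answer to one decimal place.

28.4

τ = R × C = 10.0 × 73 mL/cmH2O = 10.0 × 0.073 L/cmH2O = 0.73 s.
Passive exhalation: V(t)/V₀ = e^(−t/τ) = e^(−0.92/0.73) = 0.2836.
Fraction remaining = 0.2836 → 28.36%.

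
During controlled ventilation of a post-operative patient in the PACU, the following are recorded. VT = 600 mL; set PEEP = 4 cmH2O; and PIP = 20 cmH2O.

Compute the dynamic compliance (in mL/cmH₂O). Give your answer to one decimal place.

Dynamic compliance = Vt / (PIP − PEEP) = 600 / (20 − 4) = 600 / 16.0 = 37.5 mL/cmH2O.

37.5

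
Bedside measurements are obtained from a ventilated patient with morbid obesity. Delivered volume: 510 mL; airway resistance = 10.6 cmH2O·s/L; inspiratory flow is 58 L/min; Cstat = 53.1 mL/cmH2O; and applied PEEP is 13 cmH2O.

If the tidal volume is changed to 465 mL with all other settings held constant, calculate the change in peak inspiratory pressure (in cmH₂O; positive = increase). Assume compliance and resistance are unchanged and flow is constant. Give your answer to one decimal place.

PIP = Vt/C + R·V̇ + PEEP (constant-flow equation of motion).
Only the elastic term changes: ΔPIP = ΔVt / C = (465 − 510) / 53.1 = -0.8475 cmH2O.

-0.8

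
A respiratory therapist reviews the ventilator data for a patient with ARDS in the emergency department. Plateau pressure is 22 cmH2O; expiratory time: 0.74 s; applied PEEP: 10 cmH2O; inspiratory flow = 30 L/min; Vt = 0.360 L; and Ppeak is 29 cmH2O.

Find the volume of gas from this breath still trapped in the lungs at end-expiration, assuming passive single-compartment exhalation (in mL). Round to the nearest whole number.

Flow: 30 L/min ÷ 60 = 0.5 L/s.
R = (PIP − Pplat)/V̇ = (29 − 22) / 0.5 = 7.0/0.5 = 14.0 cmH2O·s/L.
C = Vt/(Pplat − PEEP) = 360.0 / (22 − 10) = 360.0/12.0 = 30.0 mL/cmH2O.
τ = R × C = 14.0 × 0.03 L/cmH2O = 0.42 s.
Fraction remaining = e^(−Te/τ) = e^(−0.74/0.42) = 0.1717.
Trapped volume = 360.0 × 0.1717 = 61.812 mL.

62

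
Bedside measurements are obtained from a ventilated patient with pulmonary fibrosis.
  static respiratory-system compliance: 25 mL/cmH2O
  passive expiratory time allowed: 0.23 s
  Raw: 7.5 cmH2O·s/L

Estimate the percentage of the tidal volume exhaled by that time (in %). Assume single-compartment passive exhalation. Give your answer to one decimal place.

70.7

τ = R × C = 7.5 × 25 mL/cmH2O = 7.5 × 0.025 L/cmH2O = 0.1875 s.
Passive exhalation: V(t)/V₀ = e^(−t/τ) = e^(−0.23/0.1875) = 0.2933.
Fraction exhaled = 1 − 0.2933 = 0.7067 → 70.67%.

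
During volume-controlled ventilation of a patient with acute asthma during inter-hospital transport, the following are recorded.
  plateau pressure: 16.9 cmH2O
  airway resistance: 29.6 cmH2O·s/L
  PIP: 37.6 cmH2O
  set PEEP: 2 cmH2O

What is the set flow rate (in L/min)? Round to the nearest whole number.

flow = (PIP − Pplat) / Raw = (37.6 − 16.9) / 29.6 = 0.6993 L/s × 60 = 41.958 L/min.

42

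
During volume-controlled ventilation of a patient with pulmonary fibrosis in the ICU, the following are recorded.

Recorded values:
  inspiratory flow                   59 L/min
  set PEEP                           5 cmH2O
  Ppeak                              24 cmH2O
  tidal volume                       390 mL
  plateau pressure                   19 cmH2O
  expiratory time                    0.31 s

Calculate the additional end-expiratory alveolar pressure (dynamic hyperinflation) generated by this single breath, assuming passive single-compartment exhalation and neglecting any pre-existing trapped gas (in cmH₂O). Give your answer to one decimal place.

1.6

Flow: 59 L/min ÷ 60 = 0.9833 L/s.
R = (PIP − Pplat)/V̇ = (24 − 19) / 0.9833 = 5.0/0.9833 = 5.085 cmH2O·s/L.
C = Vt/(Pplat − PEEP) = 390.0 / (19 − 5) = 390.0/14.0 = 27.857 mL/cmH2O.
τ = R × C = 5.085 × 0.02786 L/cmH2O = 0.1417 s.
Fraction remaining = e^(−Te/τ) = e^(−0.31/0.1417) = 0.1122; trapped volume = 390.0 × 0.1122 = 43.758 mL.
Additional alveolar pressure from trapping ≈ V_trapped / C = 43.758 / 27.857 = 1.571 cmH2O.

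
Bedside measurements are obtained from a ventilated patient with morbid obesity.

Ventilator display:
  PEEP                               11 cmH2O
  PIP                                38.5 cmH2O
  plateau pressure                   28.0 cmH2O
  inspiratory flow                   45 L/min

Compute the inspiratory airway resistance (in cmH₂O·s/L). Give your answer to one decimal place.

14.0

Flow: 45 L/min ÷ 60 = 0.75 L/s.
Raw = (PIP − Pplat) / flow = (38.5 − 28.0) / 0.75 = 10.5 / 0.75 = 14.0 cmH2O·s/L.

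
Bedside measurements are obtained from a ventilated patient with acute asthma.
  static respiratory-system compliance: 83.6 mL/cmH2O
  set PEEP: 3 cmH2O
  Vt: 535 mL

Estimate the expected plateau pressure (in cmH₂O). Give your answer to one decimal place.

9.4

Pplat = PEEP + Vt / Cstat = 3 + 535 / 83.6 = 3 + 6.4 = 9.4 cmH2O.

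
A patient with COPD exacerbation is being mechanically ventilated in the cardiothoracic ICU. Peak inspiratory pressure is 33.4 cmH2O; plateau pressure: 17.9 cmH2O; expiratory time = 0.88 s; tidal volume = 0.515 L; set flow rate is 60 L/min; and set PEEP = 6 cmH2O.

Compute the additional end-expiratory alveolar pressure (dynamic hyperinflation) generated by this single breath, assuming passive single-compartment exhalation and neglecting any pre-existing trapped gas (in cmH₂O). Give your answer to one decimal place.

Flow: 60 L/min ÷ 60 = 1 L/s.
R = (PIP − Pplat)/V̇ = (33.4 − 17.9) / 1 = 15.5/1 = 15.5 cmH2O·s/L.
C = Vt/(Pplat − PEEP) = 515.0 / (17.9 − 6) = 515.0/11.9 = 43.277 mL/cmH2O.
τ = R × C = 15.5 × 0.04328 L/cmH2O = 0.6708 s.
Fraction remaining = e^(−Te/τ) = e^(−0.88/0.6708) = 0.2693; trapped volume = 515.0 × 0.2693 = 138.69 mL.
Additional alveolar pressure from trapping ≈ V_trapped / C = 138.69 / 43.277 = 3.205 cmH2O.

3.2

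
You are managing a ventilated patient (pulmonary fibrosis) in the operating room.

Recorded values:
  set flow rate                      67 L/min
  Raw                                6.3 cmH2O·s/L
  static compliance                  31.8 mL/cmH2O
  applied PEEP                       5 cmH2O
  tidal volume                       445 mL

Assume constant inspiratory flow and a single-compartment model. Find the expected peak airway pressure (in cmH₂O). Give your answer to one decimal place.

26.0

Flow: 67 L/min ÷ 60 = 1.1167 L/s.
Equation of motion (constant flow): PIP = Vt/C + R·V̇ + PEEP.
PIP = 445/31.8 + 6.3×1.1167 + 5 = 13.994 + 7.035 + 5 = 26.029 cmH2O.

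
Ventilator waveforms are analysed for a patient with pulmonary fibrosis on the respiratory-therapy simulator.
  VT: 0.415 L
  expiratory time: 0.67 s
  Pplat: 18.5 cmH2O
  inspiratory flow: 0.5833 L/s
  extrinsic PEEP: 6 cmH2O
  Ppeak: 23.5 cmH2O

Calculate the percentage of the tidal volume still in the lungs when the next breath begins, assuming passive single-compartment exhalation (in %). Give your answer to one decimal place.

R = (PIP − Pplat)/V̇ = (23.5 − 18.5) / 0.5833 = 5.0/0.5833 = 8.572 cmH2O·s/L.
C = Vt/(Pplat − PEEP) = 415.0 / (18.5 − 6) = 415.0/12.5 = 33.2 mL/cmH2O.
τ = R × C = 8.572 × 0.0332 L/cmH2O = 0.2846 s.
Fraction remaining at end-expiration = e^(−Te/τ) = e^(−0.67/0.2846) = 0.09497 → 9.497%.

9.5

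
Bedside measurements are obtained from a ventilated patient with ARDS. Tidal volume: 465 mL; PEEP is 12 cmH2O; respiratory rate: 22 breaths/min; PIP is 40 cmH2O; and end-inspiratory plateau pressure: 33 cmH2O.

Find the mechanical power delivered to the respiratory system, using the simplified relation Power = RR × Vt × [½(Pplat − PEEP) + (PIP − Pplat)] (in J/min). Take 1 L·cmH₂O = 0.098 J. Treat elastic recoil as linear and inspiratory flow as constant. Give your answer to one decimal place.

17.5

Per-breath work = Vt × [½(Pplat−PEEP) + (PIP−Pplat)] = 0.465 × [0.5×21.0 + 7.0] = 0.465 × 17.5 = 8.138 L·cmH2O.
Power = 22 × 8.138 = 179.04 L·cmH2O/min.
× 0.098 J/(L·cmH2O) → 17.546 J/min.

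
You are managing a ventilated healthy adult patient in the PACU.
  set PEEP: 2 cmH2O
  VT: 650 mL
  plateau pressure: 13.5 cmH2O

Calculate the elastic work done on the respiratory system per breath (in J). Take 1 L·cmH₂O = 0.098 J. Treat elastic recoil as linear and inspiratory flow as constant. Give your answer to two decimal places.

Elastic work ≈ ½ × (Pplat − PEEP) × Vt = 0.5 × (13.5 − 2) × 0.650 L = 0.5 × 11.5 × 0.650 = 3.738 L·cmH2O.
× 0.098 J/(L·cmH2O) → 0.3663 J.

0.37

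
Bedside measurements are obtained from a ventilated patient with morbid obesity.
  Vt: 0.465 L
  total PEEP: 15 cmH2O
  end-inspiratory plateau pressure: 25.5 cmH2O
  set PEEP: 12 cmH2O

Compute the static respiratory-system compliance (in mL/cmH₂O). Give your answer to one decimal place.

End-expiratory occlusion gives total PEEP = 15 cmH2O (intrinsic PEEP = 15 − 12 = 3). Use total PEEP for the elastic gradient.
Cstat = Vt / (Pplat − PEEPtotal) = 465 / (25.5 − 15) = 465 / 10.5 = 44.286 mL/cmH2O.

44.3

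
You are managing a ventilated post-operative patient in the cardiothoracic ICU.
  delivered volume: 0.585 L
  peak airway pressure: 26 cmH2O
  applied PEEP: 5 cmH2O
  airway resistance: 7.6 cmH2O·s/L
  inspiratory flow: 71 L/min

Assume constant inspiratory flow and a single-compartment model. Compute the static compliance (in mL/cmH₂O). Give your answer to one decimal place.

Flow: 71 L/min ÷ 60 = 1.1833 L/s.
Equation of motion (constant flow): PIP = Vt/C + R·V̇ + PEEP.
Vt/C = PIP − R·V̇ − PEEP = 26 − 7.6×1.1833 − 5 = 26 − 8.993 − 5 = 12.007 cmH2O.
C = Vt / 12.007 = 585 / 12.007 = 48.722 mL/cmH2O.

48.7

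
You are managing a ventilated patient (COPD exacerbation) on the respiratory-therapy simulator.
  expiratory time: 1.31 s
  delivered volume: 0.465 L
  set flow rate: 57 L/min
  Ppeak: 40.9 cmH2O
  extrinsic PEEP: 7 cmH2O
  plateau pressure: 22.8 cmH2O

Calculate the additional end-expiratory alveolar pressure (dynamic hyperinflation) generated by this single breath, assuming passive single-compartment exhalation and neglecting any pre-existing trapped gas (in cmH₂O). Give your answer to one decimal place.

1.5

Flow: 57 L/min ÷ 60 = 0.95 L/s.
R = (PIP − Pplat)/V̇ = (40.9 − 22.8) / 0.95 = 18.1/0.95 = 19.053 cmH2O·s/L.
C = Vt/(Pplat − PEEP) = 465.0 / (22.8 − 7) = 465.0/15.8 = 29.43 mL/cmH2O.
τ = R × C = 19.053 × 0.02943 L/cmH2O = 0.5607 s.
Fraction remaining = e^(−Te/τ) = e^(−1.31/0.5607) = 0.09668; trapped volume = 465.0 × 0.09668 = 44.956 mL.
Additional alveolar pressure from trapping ≈ V_trapped / C = 44.956 / 29.43 = 1.528 cmH2O.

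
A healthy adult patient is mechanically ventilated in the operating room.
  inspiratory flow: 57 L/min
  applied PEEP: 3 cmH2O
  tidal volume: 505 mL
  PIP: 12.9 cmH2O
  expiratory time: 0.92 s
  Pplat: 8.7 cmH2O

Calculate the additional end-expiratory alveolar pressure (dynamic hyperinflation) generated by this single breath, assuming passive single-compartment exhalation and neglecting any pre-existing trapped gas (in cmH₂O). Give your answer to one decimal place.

0.5

Flow: 57 L/min ÷ 60 = 0.95 L/s.
R = (PIP − Pplat)/V̇ = (12.9 − 8.7) / 0.95 = 4.2/0.95 = 4.421 cmH2O·s/L.
C = Vt/(Pplat − PEEP) = 505.0 / (8.7 − 3) = 505.0/5.7 = 88.596 mL/cmH2O.
τ = R × C = 4.421 × 0.0886 L/cmH2O = 0.3917 s.
Fraction remaining = e^(−Te/τ) = e^(−0.92/0.3917) = 0.09549; trapped volume = 505.0 × 0.09549 = 48.222 mL.
Additional alveolar pressure from trapping ≈ V_trapped / C = 48.222 / 88.596 = 0.5443 cmH2O.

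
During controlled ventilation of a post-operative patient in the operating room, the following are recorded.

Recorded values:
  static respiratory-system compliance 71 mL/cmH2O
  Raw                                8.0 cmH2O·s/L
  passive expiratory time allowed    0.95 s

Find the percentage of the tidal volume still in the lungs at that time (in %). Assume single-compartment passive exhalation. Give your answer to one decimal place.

18.8

τ = R × C = 8.0 × 71 mL/cmH2O = 8.0 × 0.071 L/cmH2O = 0.568 s.
Passive exhalation: V(t)/V₀ = e^(−t/τ) = e^(−0.95/0.568) = 0.1878.
Fraction remaining = 0.1878 → 18.78%.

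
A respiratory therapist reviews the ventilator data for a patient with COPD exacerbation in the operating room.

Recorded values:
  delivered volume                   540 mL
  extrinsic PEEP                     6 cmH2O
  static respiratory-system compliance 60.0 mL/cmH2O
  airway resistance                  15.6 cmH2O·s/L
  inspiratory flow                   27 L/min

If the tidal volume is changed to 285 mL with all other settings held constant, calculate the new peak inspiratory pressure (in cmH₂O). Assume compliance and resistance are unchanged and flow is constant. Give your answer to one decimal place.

Flow: 27 L/min ÷ 60 = 0.45 L/s.
PIP = Vt/C + R·V̇ + PEEP (constant-flow equation of motion).
Only the elastic term changes: ΔPIP = ΔVt / C = (285 − 540) / 60.0 = -4.25 cmH2O.
Original PIP = 540/60.0 + 15.6×0.45 + 6 = 22.02 cmH2O; new PIP = 22.02 + (-4.25) = 17.77 cmH2O.

17.8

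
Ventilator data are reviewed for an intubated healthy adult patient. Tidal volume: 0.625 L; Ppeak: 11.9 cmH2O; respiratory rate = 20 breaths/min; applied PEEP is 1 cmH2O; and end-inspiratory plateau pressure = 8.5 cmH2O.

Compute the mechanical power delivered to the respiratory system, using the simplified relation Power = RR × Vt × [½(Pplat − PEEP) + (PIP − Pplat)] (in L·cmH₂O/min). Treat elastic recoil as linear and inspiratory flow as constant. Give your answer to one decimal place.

Per-breath work = Vt × [½(Pplat−PEEP) + (PIP−Pplat)] = 0.625 × [0.5×7.5 + 3.4] = 0.625 × 7.15 = 4.469 L·cmH2O.
Power = 20 × 4.469 = 89.38 L·cmH2O/min.

89.4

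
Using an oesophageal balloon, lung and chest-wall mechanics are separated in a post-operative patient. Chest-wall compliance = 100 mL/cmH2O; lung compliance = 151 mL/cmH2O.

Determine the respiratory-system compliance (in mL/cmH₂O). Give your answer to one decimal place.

60.2

Lung and chest wall are elastances in series: 1/Crs = 1/CL + 1/Ccw.
1/Crs = 1/151 + 1/100 = 0.01662.
Crs = 60.168 mL/cmH2O.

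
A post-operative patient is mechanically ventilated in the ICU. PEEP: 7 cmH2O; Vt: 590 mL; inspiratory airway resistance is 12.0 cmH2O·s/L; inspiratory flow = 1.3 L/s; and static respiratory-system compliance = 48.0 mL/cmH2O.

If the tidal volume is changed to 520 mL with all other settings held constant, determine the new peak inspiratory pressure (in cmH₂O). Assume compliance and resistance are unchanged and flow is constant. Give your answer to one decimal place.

33.4

PIP = Vt/C + R·V̇ + PEEP (constant-flow equation of motion).
Only the elastic term changes: ΔPIP = ΔVt / C = (520 − 590) / 48.0 = -1.458 cmH2O.
Original PIP = 590/48.0 + 12.0×1.3 + 7 = 34.892 cmH2O; new PIP = 34.892 + (-1.458) = 33.434 cmH2O.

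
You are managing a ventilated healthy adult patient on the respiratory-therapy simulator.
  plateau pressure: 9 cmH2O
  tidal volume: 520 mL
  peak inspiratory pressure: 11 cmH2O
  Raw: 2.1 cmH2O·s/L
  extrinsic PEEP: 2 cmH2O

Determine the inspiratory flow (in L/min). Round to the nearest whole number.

flow = (PIP − Pplat) / Raw = (11 − 9) / 2.1 = 0.9524 L/s × 60 = 57.144 L/min.

57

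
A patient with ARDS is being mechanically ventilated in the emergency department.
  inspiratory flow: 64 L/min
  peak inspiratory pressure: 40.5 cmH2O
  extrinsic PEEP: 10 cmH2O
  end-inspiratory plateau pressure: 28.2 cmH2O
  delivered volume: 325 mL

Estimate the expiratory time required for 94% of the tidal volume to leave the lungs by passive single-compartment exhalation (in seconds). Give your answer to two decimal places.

Flow: 64 L/min ÷ 60 = 1.0667 L/s.
R = (PIP − Pplat)/V̇ = (40.5 − 28.2) / 1.0667 = 12.3/1.0667 = 11.531 cmH2O·s/L.
C = Vt/(Pplat − PEEP) = 325.0 / (28.2 − 10) = 325.0/18.2 = 17.857 mL/cmH2O.
τ = R × C = 11.531 × 0.01786 L/cmH2O = 0.2059 s.
t = −τ·ln(1 − 0.94) = −0.2059·ln(0.06) = 0.5793 s.

0.58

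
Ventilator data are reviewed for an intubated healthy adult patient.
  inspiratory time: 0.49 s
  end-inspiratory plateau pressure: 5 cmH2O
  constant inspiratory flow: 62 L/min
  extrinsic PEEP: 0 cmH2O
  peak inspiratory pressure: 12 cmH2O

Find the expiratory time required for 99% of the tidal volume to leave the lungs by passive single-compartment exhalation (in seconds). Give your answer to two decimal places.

3.16

Flow: 62 L/min ÷ 60 = 1.0333 L/s.
Vt = flow × Ti = 1.0333 L/s × 0.49 s × 1000 mL/L = 506.32 mL.
R = (PIP − Pplat)/V̇ = (12 − 5) / 1.0333 = 7.0/1.0333 = 6.774 cmH2O·s/L.
C = Vt/(Pplat − PEEP) = 506.32 / (5 − 0) = 506.32/5.0 = 101.26 mL/cmH2O.
τ = R × C = 6.774 × 0.1013 L/cmH2O = 0.6862 s.
t = −τ·ln(1 − 0.99) = −0.6862·ln(0.01) = 3.16 s.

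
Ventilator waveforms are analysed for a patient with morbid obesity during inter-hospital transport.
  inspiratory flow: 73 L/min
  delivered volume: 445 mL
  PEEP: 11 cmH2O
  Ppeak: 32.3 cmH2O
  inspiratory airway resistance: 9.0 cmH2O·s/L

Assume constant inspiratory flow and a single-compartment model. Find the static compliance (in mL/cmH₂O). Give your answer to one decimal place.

Flow: 73 L/min ÷ 60 = 1.2167 L/s.
Equation of motion (constant flow): PIP = Vt/C + R·V̇ + PEEP.
Vt/C = PIP − R·V̇ − PEEP = 32.3 − 9.0×1.2167 − 11 = 32.3 − 10.95 − 11 = 10.35 cmH2O.
C = Vt / 10.35 = 445 / 10.35 = 42.995 mL/cmH2O.

43.0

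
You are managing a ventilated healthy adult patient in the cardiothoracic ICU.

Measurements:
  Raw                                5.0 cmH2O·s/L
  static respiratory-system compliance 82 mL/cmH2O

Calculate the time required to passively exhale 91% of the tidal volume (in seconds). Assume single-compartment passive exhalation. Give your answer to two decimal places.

0.99

τ = R × C = 5.0 × 82 mL/cmH2O = 5.0 × 0.082 L/cmH2O = 0.41 s.
Exhaled fraction f = 1 − e^(−t/τ) → t = −τ·ln(1 − f) = −0.41·ln(0.09) = 0.9873 s.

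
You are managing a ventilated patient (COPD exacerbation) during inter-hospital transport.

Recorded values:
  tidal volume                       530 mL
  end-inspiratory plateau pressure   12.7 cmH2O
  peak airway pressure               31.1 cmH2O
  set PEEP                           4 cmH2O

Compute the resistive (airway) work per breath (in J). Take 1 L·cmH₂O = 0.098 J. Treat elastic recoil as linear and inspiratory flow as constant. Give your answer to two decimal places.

With constant inspiratory flow the resistive pressure is constant at PIP − Pplat = 31.1 − 12.7 = 18.4 cmH2O, so resistive work = 18.4 × 0.530 = 9.752 L·cmH2O.
× 0.098 J/(L·cmH2O) → 0.9557 J.

0.96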